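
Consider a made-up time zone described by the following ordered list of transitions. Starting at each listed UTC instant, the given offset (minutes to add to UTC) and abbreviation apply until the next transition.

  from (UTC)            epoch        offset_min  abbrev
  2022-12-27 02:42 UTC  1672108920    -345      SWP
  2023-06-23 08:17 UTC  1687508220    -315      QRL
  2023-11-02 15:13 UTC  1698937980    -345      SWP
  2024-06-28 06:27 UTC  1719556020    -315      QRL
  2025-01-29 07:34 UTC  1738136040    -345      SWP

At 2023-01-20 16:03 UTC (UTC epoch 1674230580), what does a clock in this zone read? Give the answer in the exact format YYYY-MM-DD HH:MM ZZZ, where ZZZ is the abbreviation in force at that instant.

2023-01-20 10:18 SWP

Query: 2023-01-20 16:03 UTC
Rule 1/5 (SWP, -05:45): 2022-12-27 02:42 UTC ≤ query < 2023-06-23 08:17 UTC
16·60 + 3 - 345 = 618 min
618 = 0·1440 + 618; 618 = 10·60 + 18 → 10:18, same day
→ 2023-01-20 10:18 SWP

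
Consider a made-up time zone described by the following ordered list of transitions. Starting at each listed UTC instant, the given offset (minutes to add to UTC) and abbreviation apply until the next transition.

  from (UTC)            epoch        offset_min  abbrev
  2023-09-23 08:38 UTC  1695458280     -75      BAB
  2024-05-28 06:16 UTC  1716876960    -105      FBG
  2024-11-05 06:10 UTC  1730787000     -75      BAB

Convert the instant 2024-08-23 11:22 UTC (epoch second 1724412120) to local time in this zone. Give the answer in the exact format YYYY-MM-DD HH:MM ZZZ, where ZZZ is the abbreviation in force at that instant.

Query: 2024-08-23 11:22 UTC
Rule 2/3 (FBG, -01:45): 2024-05-28 06:16 UTC ≤ query < 2024-11-05 06:10 UTC
11·60 + 22 - 105 = 577 min
577 = 0·1440 + 577; 577 = 9·60 + 37 → 09:37, same day
→ 2024-08-23 09:37 FBG

2024-08-23 09:37 FBG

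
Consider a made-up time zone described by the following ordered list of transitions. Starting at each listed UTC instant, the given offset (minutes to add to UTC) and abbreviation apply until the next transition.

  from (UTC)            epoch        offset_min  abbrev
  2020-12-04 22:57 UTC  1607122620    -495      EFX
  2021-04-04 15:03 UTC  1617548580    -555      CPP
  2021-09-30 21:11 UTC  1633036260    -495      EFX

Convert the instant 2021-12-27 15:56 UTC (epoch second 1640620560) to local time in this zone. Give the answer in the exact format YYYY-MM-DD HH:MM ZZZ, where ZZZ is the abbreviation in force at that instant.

Query: 2021-12-27 15:56 UTC
Rule 3/3 (EFX, -08:15): 2021-09-30 21:11 UTC ≤ query < +∞
15·60 + 56 - 495 = 461 min
461 = 0·1440 + 461; 461 = 7·60 + 41 → 07:41, same day
→ 2021-12-27 07:41 EFX

2021-12-27 07:41 EFX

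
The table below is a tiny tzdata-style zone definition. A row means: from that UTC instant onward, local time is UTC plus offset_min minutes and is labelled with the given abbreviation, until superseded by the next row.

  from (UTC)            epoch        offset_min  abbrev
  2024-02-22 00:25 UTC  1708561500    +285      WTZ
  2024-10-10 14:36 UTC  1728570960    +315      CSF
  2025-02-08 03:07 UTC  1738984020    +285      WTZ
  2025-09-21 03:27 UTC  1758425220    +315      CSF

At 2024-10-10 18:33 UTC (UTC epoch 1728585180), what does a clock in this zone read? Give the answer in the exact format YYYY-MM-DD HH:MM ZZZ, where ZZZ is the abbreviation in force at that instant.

Query: 2024-10-10 18:33 UTC
Rule 2/4 (CSF, +05:15): 2024-10-10 14:36 UTC ≤ query < 2025-02-08 03:07 UTC
18·60 + 33 + 315 = 1428 min
1428 = 0·1440 + 1428; 1428 = 23·60 + 48 → 23:48, same day
→ 2024-10-10 23:48 CSF

2024-10-10 23:48 CSF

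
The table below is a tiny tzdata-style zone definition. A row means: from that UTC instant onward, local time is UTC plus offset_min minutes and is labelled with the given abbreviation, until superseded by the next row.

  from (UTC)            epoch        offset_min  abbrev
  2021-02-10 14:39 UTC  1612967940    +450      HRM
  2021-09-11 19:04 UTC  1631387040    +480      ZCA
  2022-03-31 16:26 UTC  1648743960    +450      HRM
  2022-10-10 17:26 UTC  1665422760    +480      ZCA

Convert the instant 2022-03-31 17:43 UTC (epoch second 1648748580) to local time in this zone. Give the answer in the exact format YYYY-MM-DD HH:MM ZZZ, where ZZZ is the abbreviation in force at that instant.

Query: 2022-03-31 17:43 UTC
Rule 3/4 (HRM, +07:30): 2022-03-31 16:26 UTC ≤ query < 2022-10-10 17:26 UTC
17·60 + 43 + 450 = 1513 min
1513 = 1·1440 + 73; 73 = 1·60 + 13 → 01:13, 2022-03-31 + 1 day = 2022-04-01
→ 2022-04-01 01:13 HRM

2022-04-01 01:13 HRM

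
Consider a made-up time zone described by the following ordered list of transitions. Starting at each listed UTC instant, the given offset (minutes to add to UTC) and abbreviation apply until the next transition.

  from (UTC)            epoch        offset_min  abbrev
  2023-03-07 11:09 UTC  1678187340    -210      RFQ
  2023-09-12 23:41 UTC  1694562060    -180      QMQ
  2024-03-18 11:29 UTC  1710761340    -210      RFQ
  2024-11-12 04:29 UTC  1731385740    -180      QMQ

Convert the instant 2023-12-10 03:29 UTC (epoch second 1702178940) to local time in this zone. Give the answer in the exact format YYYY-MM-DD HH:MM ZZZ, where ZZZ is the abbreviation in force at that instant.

Query: 2023-12-10 03:29 UTC
Rule 2/4 (QMQ, -03:00): 2023-09-12 23:41 UTC ≤ query < 2024-03-18 11:29 UTC
3·60 + 29 - 180 = 29 min
29 = 0·1440 + 29; 29 = 0·60 + 29 → 00:29, same day
→ 2023-12-10 00:29 QMQ

2023-12-10 00:29 QMQ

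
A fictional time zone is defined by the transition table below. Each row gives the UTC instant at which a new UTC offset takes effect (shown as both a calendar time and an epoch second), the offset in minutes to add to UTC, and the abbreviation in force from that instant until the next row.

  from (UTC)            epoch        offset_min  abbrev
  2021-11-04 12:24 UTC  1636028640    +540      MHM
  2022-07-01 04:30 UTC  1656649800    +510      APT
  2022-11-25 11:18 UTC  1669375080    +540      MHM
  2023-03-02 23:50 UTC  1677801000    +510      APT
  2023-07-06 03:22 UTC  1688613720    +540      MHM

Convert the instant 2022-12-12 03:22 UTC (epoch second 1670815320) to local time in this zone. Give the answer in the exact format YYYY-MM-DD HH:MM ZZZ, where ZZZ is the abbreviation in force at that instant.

2022-12-12 12:22 MHM

Query: 2022-12-12 03:22 UTC
Rule 3/5 (MHM, +09:00): 2022-11-25 11:18 UTC ≤ query < 2023-03-02 23:50 UTC
3·60 + 22 + 540 = 742 min
742 = 0·1440 + 742; 742 = 12·60 + 22 → 12:22, same day
→ 2022-12-12 12:22 MHM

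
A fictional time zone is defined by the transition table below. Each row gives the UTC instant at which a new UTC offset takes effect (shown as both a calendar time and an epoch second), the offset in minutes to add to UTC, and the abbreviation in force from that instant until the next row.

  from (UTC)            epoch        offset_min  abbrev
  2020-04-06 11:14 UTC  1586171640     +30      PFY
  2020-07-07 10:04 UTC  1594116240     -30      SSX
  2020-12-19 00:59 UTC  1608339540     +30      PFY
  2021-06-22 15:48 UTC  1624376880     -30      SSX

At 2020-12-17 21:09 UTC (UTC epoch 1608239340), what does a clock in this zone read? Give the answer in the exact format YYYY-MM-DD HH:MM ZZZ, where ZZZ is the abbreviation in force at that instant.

Query: 2020-12-17 21:09 UTC
Rule 2/4 (SSX, -00:30): 2020-07-07 10:04 UTC ≤ query < 2020-12-19 00:59 UTC
21·60 + 9 - 30 = 1239 min
1239 = 0·1440 + 1239; 1239 = 20·60 + 39 → 20:39, same day
→ 2020-12-17 20:39 SSX

2020-12-17 20:39 SSX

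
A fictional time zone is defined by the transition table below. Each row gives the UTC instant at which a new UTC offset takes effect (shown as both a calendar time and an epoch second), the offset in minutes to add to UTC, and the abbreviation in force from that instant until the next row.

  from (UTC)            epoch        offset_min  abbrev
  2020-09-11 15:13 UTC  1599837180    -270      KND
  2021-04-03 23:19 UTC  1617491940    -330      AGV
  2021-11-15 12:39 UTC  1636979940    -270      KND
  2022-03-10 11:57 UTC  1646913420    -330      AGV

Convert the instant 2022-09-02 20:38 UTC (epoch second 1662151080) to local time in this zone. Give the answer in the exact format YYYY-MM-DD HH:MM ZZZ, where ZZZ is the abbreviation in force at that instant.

Query: 2022-09-02 20:38 UTC
Rule 4/4 (AGV, -05:30): 2022-03-10 11:57 UTC ≤ query < +∞
20·60 + 38 - 330 = 908 min
908 = 0·1440 + 908; 908 = 15·60 + 8 → 15:08, same day
→ 2022-09-02 15:08 AGV

2022-09-02 15:08 AGV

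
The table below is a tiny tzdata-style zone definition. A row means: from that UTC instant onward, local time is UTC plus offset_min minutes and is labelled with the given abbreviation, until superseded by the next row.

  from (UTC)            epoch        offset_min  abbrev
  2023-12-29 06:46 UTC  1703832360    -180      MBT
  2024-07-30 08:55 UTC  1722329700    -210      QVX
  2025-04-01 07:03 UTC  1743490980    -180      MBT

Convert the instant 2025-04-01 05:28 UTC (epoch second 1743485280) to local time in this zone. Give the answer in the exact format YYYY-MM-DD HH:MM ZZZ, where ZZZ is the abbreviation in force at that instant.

Query: 2025-04-01 05:28 UTC
Rule 2/3 (QVX, -03:30): 2024-07-30 08:55 UTC ≤ query < 2025-04-01 07:03 UTC
5·60 + 28 - 210 = 118 min
118 = 0·1440 + 118; 118 = 1·60 + 58 → 01:58, same day
→ 2025-04-01 01:58 QVX

2025-04-01 01:58 QVX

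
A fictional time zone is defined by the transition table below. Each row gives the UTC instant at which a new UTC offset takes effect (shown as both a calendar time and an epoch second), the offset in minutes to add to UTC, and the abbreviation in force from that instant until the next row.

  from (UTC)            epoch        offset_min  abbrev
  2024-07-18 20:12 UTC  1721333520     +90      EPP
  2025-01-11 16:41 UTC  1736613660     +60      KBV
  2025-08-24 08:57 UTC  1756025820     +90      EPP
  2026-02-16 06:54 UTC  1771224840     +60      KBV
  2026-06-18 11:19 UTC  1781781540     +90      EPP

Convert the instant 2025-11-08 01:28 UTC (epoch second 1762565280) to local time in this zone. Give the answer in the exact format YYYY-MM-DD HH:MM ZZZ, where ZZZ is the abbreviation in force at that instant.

2025-11-08 02:58 EPP

Query: 2025-11-08 01:28 UTC
Rule 3/5 (EPP, +01:30): 2025-08-24 08:57 UTC ≤ query < 2026-02-16 06:54 UTC
1·60 + 28 + 90 = 178 min
178 = 0·1440 + 178; 178 = 2·60 + 58 → 02:58, same day
→ 2025-11-08 02:58 EPP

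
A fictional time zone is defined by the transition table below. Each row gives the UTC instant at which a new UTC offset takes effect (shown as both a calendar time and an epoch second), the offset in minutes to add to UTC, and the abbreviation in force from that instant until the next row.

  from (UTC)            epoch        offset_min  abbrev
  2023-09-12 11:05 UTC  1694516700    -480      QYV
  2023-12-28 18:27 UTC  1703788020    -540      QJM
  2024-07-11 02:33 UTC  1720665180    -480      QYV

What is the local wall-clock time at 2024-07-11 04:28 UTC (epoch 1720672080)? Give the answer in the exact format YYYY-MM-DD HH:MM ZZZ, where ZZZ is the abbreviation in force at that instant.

Query: 2024-07-11 04:28 UTC
Rule 3/3 (QYV, -08:00): 2024-07-11 02:33 UTC ≤ query < +∞
4·60 + 28 - 480 = -212 min
-212 = -1·1440 + 1228; 1228 = 20·60 + 28 → 20:28, 2024-07-11 - 1 day = 2024-07-10
→ 2024-07-10 20:28 QYV

2024-07-10 20:28 QYV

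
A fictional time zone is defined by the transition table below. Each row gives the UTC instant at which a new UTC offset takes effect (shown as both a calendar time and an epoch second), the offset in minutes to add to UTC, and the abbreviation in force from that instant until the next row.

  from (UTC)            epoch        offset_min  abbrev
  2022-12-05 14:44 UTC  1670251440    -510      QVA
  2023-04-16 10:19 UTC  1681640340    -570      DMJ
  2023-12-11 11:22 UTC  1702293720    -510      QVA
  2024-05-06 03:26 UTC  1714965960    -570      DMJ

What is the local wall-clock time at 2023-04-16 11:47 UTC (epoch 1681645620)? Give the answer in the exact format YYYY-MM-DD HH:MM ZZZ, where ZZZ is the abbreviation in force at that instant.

Query: 2023-04-16 11:47 UTC
Rule 2/4 (DMJ, -09:30): 2023-04-16 10:19 UTC ≤ query < 2023-12-11 11:22 UTC
11·60 + 47 - 570 = 137 min
137 = 0·1440 + 137; 137 = 2·60 + 17 → 02:17, same day
→ 2023-04-16 02:17 DMJ

2023-04-16 02:17 DMJ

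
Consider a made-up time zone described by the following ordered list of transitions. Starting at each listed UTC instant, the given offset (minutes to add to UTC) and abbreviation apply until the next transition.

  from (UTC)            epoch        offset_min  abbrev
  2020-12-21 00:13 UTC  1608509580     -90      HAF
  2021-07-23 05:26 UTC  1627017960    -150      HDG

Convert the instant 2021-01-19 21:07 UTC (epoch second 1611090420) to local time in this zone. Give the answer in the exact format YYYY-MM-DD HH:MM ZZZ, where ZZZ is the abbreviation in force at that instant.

Query: 2021-01-19 21:07 UTC
Rule 1/2 (HAF, -01:30): 2020-12-21 00:13 UTC ≤ query < 2021-07-23 05:26 UTC
21·60 + 7 - 90 = 1177 min
1177 = 0·1440 + 1177; 1177 = 19·60 + 37 → 19:37, same day
→ 2021-01-19 19:37 HAF

2021-01-19 19:37 HAF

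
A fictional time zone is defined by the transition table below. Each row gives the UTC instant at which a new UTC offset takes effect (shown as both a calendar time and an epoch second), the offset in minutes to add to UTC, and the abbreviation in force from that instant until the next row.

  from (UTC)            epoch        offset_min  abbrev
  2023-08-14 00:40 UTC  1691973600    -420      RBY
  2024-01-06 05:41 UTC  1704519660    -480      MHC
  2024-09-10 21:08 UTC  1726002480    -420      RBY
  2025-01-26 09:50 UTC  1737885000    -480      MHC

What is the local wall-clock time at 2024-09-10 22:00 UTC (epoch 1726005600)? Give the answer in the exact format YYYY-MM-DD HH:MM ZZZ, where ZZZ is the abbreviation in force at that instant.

2024-09-10 15:00 RBY

Query: 2024-09-10 22:00 UTC
Rule 3/4 (RBY, -07:00): 2024-09-10 21:08 UTC ≤ query < 2025-01-26 09:50 UTC
22·60 + 0 - 420 = 900 min
900 = 0·1440 + 900; 900 = 15·60 + 0 → 15:00, same day
→ 2024-09-10 15:00 RBY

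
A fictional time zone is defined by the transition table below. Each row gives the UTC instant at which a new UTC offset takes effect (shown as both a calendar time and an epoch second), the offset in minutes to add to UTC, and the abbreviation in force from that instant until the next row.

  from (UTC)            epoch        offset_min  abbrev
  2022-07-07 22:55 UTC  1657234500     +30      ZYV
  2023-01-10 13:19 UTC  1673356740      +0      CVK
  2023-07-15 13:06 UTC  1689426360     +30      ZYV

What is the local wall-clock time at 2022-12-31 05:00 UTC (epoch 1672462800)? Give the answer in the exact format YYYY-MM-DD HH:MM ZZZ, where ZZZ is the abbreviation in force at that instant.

Query: 2022-12-31 05:00 UTC
Rule 1/3 (ZYV, +00:30): 2022-07-07 22:55 UTC ≤ query < 2023-01-10 13:19 UTC
5·60 + 0 + 30 = 330 min
330 = 0·1440 + 330; 330 = 5·60 + 30 → 05:30, same day
→ 2022-12-31 05:30 ZYV

2022-12-31 05:30 ZYV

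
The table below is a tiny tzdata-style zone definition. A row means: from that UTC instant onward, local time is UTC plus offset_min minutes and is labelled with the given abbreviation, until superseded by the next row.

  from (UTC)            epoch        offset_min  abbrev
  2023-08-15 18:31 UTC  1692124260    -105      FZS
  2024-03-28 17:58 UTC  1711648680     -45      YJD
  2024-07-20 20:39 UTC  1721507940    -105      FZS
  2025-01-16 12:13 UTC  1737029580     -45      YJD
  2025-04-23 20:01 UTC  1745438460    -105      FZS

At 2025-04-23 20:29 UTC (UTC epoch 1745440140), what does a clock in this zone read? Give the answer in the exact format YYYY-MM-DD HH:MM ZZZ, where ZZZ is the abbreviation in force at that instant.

2025-04-23 18:44 FZS

Query: 2025-04-23 20:29 UTC
Rule 5/5 (FZS, -01:45): 2025-04-23 20:01 UTC ≤ query < +∞
20·60 + 29 - 105 = 1124 min
1124 = 0·1440 + 1124; 1124 = 18·60 + 44 → 18:44, same day
→ 2025-04-23 18:44 FZS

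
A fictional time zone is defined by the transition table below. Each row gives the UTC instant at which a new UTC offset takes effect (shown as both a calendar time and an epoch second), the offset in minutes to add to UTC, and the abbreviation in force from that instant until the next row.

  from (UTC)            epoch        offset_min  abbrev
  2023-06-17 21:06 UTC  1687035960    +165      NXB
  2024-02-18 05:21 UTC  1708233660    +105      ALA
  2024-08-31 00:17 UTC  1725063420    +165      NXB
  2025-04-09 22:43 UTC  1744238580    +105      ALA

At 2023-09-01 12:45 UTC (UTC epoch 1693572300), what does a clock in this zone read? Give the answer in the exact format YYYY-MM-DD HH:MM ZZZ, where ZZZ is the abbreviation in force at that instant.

2023-09-01 15:30 NXB

Query: 2023-09-01 12:45 UTC
Rule 1/4 (NXB, +02:45): 2023-06-17 21:06 UTC ≤ query < 2024-02-18 05:21 UTC
12·60 + 45 + 165 = 930 min
930 = 0·1440 + 930; 930 = 15·60 + 30 → 15:30, same day
→ 2023-09-01 15:30 NXB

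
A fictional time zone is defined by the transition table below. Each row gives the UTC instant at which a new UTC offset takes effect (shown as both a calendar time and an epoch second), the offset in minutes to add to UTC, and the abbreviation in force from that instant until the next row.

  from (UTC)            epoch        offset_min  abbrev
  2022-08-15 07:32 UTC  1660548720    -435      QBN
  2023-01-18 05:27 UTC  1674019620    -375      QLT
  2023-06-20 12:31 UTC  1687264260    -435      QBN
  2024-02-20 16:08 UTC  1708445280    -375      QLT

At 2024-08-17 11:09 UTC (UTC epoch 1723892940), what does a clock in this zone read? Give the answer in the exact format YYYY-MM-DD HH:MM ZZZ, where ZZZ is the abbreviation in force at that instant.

2024-08-17 04:54 QLT

Query: 2024-08-17 11:09 UTC
Rule 4/4 (QLT, -06:15): 2024-02-20 16:08 UTC ≤ query < +∞
11·60 + 9 - 375 = 294 min
294 = 0·1440 + 294; 294 = 4·60 + 54 → 04:54, same day
→ 2024-08-17 04:54 QLT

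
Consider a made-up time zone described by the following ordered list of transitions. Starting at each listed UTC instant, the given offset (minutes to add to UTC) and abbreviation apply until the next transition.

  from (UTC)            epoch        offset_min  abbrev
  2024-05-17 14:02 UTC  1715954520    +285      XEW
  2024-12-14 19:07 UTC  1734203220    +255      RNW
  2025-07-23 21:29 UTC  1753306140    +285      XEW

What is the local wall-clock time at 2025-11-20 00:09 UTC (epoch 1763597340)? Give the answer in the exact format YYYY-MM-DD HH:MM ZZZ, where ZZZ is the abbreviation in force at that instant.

Query: 2025-11-20 00:09 UTC
Rule 3/3 (XEW, +04:45): 2025-07-23 21:29 UTC ≤ query < +∞
0·60 + 9 + 285 = 294 min
294 = 0·1440 + 294; 294 = 4·60 + 54 → 04:54, same day
→ 2025-11-20 04:54 XEW

2025-11-20 04:54 XEW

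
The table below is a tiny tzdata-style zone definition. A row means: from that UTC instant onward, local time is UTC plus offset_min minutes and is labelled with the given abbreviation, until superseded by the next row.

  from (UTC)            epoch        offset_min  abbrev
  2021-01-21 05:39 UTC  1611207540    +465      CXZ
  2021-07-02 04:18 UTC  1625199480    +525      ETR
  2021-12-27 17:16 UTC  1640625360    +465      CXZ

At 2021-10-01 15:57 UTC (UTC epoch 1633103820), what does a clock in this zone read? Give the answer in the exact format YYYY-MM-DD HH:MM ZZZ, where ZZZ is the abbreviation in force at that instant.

Query: 2021-10-01 15:57 UTC
Rule 2/3 (ETR, +08:45): 2021-07-02 04:18 UTC ≤ query < 2021-12-27 17:16 UTC
15·60 + 57 + 525 = 1482 min
1482 = 1·1440 + 42; 42 = 0·60 + 42 → 00:42, 2021-10-01 + 1 day = 2021-10-02
→ 2021-10-02 00:42 ETR

2021-10-02 00:42 ETR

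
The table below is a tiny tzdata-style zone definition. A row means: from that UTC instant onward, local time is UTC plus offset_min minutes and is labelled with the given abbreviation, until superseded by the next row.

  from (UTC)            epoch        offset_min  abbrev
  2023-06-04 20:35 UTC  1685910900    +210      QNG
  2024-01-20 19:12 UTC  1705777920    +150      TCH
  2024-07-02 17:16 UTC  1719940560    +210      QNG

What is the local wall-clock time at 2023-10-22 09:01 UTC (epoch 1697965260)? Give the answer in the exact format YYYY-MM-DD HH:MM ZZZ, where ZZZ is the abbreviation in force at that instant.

2023-10-22 12:31 QNG

Query: 2023-10-22 09:01 UTC
Rule 1/3 (QNG, +03:30): 2023-06-04 20:35 UTC ≤ query < 2024-01-20 19:12 UTC
9·60 + 1 + 210 = 751 min
751 = 0·1440 + 751; 751 = 12·60 + 31 → 12:31, same day
→ 2023-10-22 12:31 QNG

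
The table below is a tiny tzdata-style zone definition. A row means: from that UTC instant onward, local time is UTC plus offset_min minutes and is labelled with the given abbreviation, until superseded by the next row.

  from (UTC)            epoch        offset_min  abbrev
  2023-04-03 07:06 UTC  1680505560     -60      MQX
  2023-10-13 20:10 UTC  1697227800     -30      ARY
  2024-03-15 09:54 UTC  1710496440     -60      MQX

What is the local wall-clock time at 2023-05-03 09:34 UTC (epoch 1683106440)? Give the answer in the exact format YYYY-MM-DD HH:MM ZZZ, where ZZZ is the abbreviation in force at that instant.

2023-05-03 08:34 MQX

Query: 2023-05-03 09:34 UTC
Rule 1/3 (MQX, -01:00): 2023-04-03 07:06 UTC ≤ query < 2023-10-13 20:10 UTC
9·60 + 34 - 60 = 514 min
514 = 0·1440 + 514; 514 = 8·60 + 34 → 08:34, same day
→ 2023-05-03 08:34 MQX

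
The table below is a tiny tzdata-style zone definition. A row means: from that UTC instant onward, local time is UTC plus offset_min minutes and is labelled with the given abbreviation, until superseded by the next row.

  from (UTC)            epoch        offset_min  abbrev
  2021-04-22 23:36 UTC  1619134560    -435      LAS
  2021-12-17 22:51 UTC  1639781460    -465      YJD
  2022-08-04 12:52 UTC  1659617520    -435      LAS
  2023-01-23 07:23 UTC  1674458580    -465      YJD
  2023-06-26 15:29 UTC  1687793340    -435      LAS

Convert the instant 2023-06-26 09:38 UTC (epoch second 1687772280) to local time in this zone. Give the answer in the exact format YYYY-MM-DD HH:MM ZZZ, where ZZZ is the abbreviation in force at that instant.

2023-06-26 01:53 YJD

Query: 2023-06-26 09:38 UTC
Rule 4/5 (YJD, -07:45): 2023-01-23 07:23 UTC ≤ query < 2023-06-26 15:29 UTC
9·60 + 38 - 465 = 113 min
113 = 0·1440 + 113; 113 = 1·60 + 53 → 01:53, same day
→ 2023-06-26 01:53 YJD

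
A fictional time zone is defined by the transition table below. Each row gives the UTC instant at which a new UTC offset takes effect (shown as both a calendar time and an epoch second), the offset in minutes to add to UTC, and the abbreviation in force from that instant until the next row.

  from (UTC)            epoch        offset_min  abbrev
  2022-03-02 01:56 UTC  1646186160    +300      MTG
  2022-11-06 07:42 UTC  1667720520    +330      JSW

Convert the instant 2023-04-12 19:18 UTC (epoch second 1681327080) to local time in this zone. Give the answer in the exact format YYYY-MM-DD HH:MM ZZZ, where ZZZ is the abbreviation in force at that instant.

Query: 2023-04-12 19:18 UTC
Rule 2/2 (JSW, +05:30): 2022-11-06 07:42 UTC ≤ query < +∞
19·60 + 18 + 330 = 1488 min
1488 = 1·1440 + 48; 48 = 0·60 + 48 → 00:48, 2023-04-12 + 1 day = 2023-04-13
→ 2023-04-13 00:48 JSW

2023-04-13 00:48 JSW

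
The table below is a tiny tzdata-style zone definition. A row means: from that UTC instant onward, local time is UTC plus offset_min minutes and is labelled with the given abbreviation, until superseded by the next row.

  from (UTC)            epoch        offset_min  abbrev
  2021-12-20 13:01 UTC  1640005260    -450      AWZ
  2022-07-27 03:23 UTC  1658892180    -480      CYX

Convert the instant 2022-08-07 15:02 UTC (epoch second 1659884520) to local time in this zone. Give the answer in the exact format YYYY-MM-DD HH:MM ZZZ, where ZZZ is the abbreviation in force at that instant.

Query: 2022-08-07 15:02 UTC
Rule 2/2 (CYX, -08:00): 2022-07-27 03:23 UTC ≤ query < +∞
15·60 + 2 - 480 = 422 min
422 = 0·1440 + 422; 422 = 7·60 + 2 → 07:02, same day
→ 2022-08-07 07:02 CYX

2022-08-07 07:02 CYX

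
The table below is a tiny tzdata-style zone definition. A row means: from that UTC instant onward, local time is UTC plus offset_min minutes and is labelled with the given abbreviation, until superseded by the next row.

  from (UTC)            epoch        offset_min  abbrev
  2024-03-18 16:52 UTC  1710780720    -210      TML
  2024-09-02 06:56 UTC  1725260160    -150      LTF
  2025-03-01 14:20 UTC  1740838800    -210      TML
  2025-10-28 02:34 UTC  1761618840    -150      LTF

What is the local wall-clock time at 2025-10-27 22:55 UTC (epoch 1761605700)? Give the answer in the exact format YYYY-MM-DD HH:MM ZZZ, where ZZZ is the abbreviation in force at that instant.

2025-10-27 19:25 TML

Query: 2025-10-27 22:55 UTC
Rule 3/4 (TML, -03:30): 2025-03-01 14:20 UTC ≤ query < 2025-10-28 02:34 UTC
22·60 + 55 - 210 = 1165 min
1165 = 0·1440 + 1165; 1165 = 19·60 + 25 → 19:25, same day
→ 2025-10-27 19:25 TML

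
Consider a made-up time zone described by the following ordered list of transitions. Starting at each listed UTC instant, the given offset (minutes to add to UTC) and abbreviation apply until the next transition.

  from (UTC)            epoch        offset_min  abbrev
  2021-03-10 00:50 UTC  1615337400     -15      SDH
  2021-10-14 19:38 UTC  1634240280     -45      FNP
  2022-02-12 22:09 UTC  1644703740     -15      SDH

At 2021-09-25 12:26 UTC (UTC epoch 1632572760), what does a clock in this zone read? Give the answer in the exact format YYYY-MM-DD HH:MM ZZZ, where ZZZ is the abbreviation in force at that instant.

Query: 2021-09-25 12:26 UTC
Rule 1/3 (SDH, -00:15): 2021-03-10 00:50 UTC ≤ query < 2021-10-14 19:38 UTC
12·60 + 26 - 15 = 731 min
731 = 0·1440 + 731; 731 = 12·60 + 11 → 12:11, same day
→ 2021-09-25 12:11 SDH

2021-09-25 12:11 SDH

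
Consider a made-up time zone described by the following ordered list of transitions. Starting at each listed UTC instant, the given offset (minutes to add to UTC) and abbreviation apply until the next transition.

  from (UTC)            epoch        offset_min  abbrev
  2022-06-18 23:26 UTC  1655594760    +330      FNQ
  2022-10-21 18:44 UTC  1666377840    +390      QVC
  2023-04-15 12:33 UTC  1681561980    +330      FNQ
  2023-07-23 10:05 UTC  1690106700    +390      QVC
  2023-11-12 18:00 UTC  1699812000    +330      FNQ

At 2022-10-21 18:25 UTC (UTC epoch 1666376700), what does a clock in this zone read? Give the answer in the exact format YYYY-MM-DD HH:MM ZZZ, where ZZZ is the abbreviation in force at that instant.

Query: 2022-10-21 18:25 UTC
Rule 1/5 (FNQ, +05:30): 2022-06-18 23:26 UTC ≤ query < 2022-10-21 18:44 UTC
18·60 + 25 + 330 = 1435 min
1435 = 0·1440 + 1435; 1435 = 23·60 + 55 → 23:55, same day
→ 2022-10-21 23:55 FNQ

2022-10-21 23:55 FNQ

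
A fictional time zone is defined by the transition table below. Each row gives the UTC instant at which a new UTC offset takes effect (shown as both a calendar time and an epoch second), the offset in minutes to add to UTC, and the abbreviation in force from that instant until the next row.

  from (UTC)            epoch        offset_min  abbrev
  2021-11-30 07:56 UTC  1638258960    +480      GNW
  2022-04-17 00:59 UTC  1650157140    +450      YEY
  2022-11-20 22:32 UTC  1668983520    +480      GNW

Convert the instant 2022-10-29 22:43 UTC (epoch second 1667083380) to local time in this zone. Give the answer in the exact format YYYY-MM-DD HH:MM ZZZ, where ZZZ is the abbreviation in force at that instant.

2022-10-30 06:13 YEY

Query: 2022-10-29 22:43 UTC
Rule 2/3 (YEY, +07:30): 2022-04-17 00:59 UTC ≤ query < 2022-11-20 22:32 UTC
22·60 + 43 + 450 = 1813 min
1813 = 1·1440 + 373; 373 = 6·60 + 13 → 06:13, 2022-10-29 + 1 day = 2022-10-30
→ 2022-10-30 06:13 YEY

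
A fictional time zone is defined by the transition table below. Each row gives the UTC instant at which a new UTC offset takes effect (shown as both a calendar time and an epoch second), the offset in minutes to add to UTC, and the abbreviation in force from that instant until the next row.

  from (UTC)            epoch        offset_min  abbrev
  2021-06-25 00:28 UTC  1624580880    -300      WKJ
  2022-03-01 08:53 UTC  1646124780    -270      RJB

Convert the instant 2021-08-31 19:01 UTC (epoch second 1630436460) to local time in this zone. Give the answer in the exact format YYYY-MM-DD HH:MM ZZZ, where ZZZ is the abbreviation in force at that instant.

2021-08-31 14:01 WKJ

Query: 2021-08-31 19:01 UTC
Rule 1/2 (WKJ, -05:00): 2021-06-25 00:28 UTC ≤ query < 2022-03-01 08:53 UTC
19·60 + 1 - 300 = 841 min
841 = 0·1440 + 841; 841 = 14·60 + 1 → 14:01, same day
→ 2021-08-31 14:01 WKJ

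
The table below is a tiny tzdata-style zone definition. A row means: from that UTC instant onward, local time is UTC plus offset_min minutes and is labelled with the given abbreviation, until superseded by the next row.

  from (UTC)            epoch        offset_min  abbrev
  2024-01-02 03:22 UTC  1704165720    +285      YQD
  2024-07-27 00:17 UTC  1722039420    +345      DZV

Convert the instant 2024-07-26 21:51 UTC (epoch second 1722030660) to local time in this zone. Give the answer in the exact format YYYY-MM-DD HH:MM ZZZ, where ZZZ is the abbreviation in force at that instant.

Query: 2024-07-26 21:51 UTC
Rule 1/2 (YQD, +04:45): 2024-01-02 03:22 UTC ≤ query < 2024-07-27 00:17 UTC
21·60 + 51 + 285 = 1596 min
1596 = 1·1440 + 156; 156 = 2·60 + 36 → 02:36, 2024-07-26 + 1 day = 2024-07-27
→ 2024-07-27 02:36 YQD

2024-07-27 02:36 YQD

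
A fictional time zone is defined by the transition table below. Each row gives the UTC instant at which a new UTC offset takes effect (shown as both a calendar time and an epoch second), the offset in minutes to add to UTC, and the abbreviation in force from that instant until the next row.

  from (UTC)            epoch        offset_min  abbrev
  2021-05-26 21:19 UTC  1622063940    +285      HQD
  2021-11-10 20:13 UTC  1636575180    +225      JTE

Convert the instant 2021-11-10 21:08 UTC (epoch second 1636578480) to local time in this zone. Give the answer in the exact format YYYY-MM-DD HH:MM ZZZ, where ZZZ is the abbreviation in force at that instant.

Query: 2021-11-10 21:08 UTC
Rule 2/2 (JTE, +03:45): 2021-11-10 20:13 UTC ≤ query < +∞
21·60 + 8 + 225 = 1493 min
1493 = 1·1440 + 53; 53 = 0·60 + 53 → 00:53, 2021-11-10 + 1 day = 2021-11-11
→ 2021-11-11 00:53 JTE

2021-11-11 00:53 JTE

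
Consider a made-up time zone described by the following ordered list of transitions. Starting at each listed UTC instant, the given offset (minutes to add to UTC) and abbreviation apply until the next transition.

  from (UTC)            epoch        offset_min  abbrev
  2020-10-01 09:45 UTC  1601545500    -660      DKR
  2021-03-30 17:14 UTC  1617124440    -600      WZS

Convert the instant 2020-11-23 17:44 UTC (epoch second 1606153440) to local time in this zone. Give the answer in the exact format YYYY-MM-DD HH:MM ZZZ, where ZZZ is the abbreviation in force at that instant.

Query: 2020-11-23 17:44 UTC
Rule 1/2 (DKR, -11:00): 2020-10-01 09:45 UTC ≤ query < 2021-03-30 17:14 UTC
17·60 + 44 - 660 = 404 min
404 = 0·1440 + 404; 404 = 6·60 + 44 → 06:44, same day
→ 2020-11-23 06:44 DKR

2020-11-23 06:44 DKR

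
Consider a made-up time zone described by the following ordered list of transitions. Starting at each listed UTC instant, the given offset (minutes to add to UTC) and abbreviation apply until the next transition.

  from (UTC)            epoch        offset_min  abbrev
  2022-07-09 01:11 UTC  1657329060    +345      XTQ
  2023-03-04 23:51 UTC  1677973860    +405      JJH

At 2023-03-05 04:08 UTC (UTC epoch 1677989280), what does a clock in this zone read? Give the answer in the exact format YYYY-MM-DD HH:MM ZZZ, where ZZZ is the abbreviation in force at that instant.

Query: 2023-03-05 04:08 UTC
Rule 2/2 (JJH, +06:45): 2023-03-04 23:51 UTC ≤ query < +∞
4·60 + 8 + 405 = 653 min
653 = 0·1440 + 653; 653 = 10·60 + 53 → 10:53, same day
→ 2023-03-05 10:53 JJH

2023-03-05 10:53 JJH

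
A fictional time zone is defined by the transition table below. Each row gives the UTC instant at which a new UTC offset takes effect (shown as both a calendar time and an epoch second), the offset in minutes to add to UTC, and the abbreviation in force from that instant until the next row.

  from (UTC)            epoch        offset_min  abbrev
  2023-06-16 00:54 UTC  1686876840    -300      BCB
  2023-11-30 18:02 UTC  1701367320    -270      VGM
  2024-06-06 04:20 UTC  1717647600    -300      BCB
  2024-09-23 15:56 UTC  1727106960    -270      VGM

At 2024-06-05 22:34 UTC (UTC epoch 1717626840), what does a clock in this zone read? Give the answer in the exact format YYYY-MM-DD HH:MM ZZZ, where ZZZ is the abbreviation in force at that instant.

2024-06-05 18:04 VGM

Query: 2024-06-05 22:34 UTC
Rule 2/4 (VGM, -04:30): 2023-11-30 18:02 UTC ≤ query < 2024-06-06 04:20 UTC
22·60 + 34 - 270 = 1084 min
1084 = 0·1440 + 1084; 1084 = 18·60 + 4 → 18:04, same day
→ 2024-06-05 18:04 VGM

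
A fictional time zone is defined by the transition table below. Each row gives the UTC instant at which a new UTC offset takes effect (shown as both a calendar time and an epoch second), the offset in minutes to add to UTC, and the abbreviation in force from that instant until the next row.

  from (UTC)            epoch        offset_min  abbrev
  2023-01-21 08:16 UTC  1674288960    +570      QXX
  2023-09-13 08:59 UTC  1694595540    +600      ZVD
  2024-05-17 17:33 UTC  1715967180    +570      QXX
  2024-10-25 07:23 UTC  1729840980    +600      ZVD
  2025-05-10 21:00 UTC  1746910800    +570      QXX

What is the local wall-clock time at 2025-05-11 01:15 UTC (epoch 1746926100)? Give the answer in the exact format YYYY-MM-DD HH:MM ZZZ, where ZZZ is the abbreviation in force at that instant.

Query: 2025-05-11 01:15 UTC
Rule 5/5 (QXX, +09:30): 2025-05-10 21:00 UTC ≤ query < +∞
1·60 + 15 + 570 = 645 min
645 = 0·1440 + 645; 645 = 10·60 + 45 → 10:45, same day
→ 2025-05-11 10:45 QXX

2025-05-11 10:45 QXX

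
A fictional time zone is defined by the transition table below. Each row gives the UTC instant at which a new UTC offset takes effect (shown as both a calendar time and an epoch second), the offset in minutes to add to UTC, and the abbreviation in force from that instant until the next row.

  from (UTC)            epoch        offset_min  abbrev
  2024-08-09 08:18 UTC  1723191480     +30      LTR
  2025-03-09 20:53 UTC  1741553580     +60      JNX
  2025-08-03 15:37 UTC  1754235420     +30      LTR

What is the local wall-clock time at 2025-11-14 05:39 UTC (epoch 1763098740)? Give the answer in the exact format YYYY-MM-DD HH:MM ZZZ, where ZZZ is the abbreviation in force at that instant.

2025-11-14 06:09 LTR

Query: 2025-11-14 05:39 UTC
Rule 3/3 (LTR, +00:30): 2025-08-03 15:37 UTC ≤ query < +∞
5·60 + 39 + 30 = 369 min
369 = 0·1440 + 369; 369 = 6·60 + 9 → 06:09, same day
→ 2025-11-14 06:09 LTR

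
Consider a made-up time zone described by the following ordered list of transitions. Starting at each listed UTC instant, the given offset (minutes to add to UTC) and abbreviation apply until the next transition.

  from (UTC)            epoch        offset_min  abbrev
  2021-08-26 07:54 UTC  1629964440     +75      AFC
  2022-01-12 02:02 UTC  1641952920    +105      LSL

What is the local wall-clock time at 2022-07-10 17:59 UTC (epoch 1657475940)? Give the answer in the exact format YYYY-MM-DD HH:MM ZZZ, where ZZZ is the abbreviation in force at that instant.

Query: 2022-07-10 17:59 UTC
Rule 2/2 (LSL, +01:45): 2022-01-12 02:02 UTC ≤ query < +∞
17·60 + 59 + 105 = 1184 min
1184 = 0·1440 + 1184; 1184 = 19·60 + 44 → 19:44, same day
→ 2022-07-10 19:44 LSL

2022-07-10 19:44 LSL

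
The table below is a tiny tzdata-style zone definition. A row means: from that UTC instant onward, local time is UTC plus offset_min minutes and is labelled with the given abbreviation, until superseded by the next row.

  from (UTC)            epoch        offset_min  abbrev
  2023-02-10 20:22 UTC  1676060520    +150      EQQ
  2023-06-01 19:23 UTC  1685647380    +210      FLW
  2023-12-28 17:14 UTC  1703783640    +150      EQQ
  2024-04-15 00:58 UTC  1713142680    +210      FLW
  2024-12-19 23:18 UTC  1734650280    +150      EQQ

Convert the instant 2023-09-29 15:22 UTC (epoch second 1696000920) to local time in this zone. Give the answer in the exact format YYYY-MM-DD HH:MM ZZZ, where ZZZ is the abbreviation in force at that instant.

2023-09-29 18:52 FLW

Query: 2023-09-29 15:22 UTC
Rule 2/5 (FLW, +03:30): 2023-06-01 19:23 UTC ≤ query < 2023-12-28 17:14 UTC
15·60 + 22 + 210 = 1132 min
1132 = 0·1440 + 1132; 1132 = 18·60 + 52 → 18:52, same day
→ 2023-09-29 18:52 FLW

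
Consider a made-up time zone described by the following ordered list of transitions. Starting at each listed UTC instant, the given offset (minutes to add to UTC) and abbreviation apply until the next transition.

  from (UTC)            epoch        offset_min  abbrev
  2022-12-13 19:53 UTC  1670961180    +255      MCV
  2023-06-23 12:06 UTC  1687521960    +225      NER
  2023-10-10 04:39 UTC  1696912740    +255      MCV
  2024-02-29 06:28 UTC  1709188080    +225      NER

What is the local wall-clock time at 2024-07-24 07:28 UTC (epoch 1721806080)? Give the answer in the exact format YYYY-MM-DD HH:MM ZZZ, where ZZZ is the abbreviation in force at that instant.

2024-07-24 11:13 NER

Query: 2024-07-24 07:28 UTC
Rule 4/4 (NER, +03:45): 2024-02-29 06:28 UTC ≤ query < +∞
7·60 + 28 + 225 = 673 min
673 = 0·1440 + 673; 673 = 11·60 + 13 → 11:13, same day
→ 2024-07-24 11:13 NER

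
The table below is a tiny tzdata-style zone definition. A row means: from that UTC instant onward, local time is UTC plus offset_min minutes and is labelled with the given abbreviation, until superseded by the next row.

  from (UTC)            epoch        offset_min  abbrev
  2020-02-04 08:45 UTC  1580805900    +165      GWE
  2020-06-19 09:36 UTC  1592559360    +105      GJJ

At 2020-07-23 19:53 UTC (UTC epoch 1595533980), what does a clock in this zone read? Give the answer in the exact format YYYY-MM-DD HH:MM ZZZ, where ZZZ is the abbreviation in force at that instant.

2020-07-23 21:38 GJJ

Query: 2020-07-23 19:53 UTC
Rule 2/2 (GJJ, +01:45): 2020-06-19 09:36 UTC ≤ query < +∞
19·60 + 53 + 105 = 1298 min
1298 = 0·1440 + 1298; 1298 = 21·60 + 38 → 21:38, same day
→ 2020-07-23 21:38 GJJ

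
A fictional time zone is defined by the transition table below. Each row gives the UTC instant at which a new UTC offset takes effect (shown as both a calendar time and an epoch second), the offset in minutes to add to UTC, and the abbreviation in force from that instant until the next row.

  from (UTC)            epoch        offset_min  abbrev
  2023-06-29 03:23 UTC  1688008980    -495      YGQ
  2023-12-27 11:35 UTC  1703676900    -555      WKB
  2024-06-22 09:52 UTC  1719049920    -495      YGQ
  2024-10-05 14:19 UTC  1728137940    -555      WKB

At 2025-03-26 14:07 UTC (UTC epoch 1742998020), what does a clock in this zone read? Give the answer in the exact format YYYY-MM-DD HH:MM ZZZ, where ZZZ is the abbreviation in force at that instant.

2025-03-26 04:52 WKB

Query: 2025-03-26 14:07 UTC
Rule 4/4 (WKB, -09:15): 2024-10-05 14:19 UTC ≤ query < +∞
14·60 + 7 - 555 = 292 min
292 = 0·1440 + 292; 292 = 4·60 + 52 → 04:52, same day
→ 2025-03-26 04:52 WKB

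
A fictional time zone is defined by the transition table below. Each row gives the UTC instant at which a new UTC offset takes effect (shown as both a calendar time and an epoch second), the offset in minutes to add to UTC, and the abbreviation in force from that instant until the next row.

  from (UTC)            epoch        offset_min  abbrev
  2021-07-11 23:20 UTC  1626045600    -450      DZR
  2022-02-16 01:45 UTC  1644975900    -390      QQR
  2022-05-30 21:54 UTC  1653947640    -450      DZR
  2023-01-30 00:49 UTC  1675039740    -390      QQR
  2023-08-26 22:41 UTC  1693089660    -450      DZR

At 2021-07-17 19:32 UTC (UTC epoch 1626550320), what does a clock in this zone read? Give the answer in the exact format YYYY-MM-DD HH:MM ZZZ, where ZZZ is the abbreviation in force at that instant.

2021-07-17 12:02 DZR

Query: 2021-07-17 19:32 UTC
Rule 1/5 (DZR, -07:30): 2021-07-11 23:20 UTC ≤ query < 2022-02-16 01:45 UTC
19·60 + 32 - 450 = 722 min
722 = 0·1440 + 722; 722 = 12·60 + 2 → 12:02, same day
→ 2021-07-17 12:02 DZR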